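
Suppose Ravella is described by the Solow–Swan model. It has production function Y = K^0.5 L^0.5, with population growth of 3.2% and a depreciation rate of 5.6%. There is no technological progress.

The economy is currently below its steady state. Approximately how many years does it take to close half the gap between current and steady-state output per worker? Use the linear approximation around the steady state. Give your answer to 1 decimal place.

Near the steady state the convergence rate is λ = (1 − α)(n + δ).
λ = (1 − 0.5) × 0.088 = 0.5 × 0.088 = 0.0440
Half-life = ln 2 / λ = 0.6931 / 0.0440 ≈ 15.75 years

half-life ≈ 15.8 years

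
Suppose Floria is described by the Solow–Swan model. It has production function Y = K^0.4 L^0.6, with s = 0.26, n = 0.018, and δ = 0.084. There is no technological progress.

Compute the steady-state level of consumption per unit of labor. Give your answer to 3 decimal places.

At the steady state, Δk = 0, so s·k^α = (n + δ)·k.
Dividing both sides by k: k^(1−α) = s / (n + δ).
k^0.6 = 0.26 / (0.018 + 0.084) = 0.26 / 0.102 = 2.5490
k* = 2.5490^(1/0.6) ≈ 4.7565
y* = (k*)^α = 4.7565^0.4 ≈ 1.8660
c* = (1 − s)·y* = (1 − 0.26) × 1.8660 ≈ 1.3808

c* ≈ 1.381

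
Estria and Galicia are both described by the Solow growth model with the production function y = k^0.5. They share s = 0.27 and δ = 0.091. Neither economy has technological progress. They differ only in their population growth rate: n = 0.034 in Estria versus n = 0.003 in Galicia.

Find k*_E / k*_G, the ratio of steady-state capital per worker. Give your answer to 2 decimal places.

Steady-state k* = [s/(n + δ)]^(1/(1−α)), so the ratio is [ (s_E/(n + δ)_E) / (s_G/(n + δ)_G) ]^2.
s_E/(n + δ)_E = 0.27/0.125 = 2.1600; s_G/(n + δ)_G = 0.27/0.094 = 2.8723.
Ratio = (2.1600/2.8723)^2 = 0.7520^2 ≈ 0.5655

k*_E / k*_G ≈ 0.57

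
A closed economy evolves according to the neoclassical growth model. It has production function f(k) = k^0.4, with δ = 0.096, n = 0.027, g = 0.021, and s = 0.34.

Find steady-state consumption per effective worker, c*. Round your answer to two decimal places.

c* = 1.17

At the steady state, Δk = 0, so s·k^α = (n + g + δ)·k.
Dividing both sides by k: k^(1−α) = s / (n + g + δ).
k^0.6 = 0.34 / (0.027 + 0.021 + 0.096) = 0.34 / 0.144 = 2.3611
k* = 2.3611^(1/0.6) ≈ 4.1866
y* = (k*)^α = 4.1866^0.4 ≈ 1.7731
c* = (1 − s)·y* = (1 − 0.34) × 1.7731 ≈ 1.1702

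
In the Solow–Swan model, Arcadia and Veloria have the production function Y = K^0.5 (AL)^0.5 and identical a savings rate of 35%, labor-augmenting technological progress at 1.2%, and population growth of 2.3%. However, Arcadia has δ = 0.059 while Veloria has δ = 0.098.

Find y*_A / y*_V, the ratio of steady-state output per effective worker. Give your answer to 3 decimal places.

ratio ≈ 1.415

Steady-state y* = [s/(n + g + δ)]^(α/(1−α)), so the ratio is [ (s_A/(n + g + δ)_A) / (s_V/(n + g + δ)_V) ]^1.
s_A/(n + g + δ)_A = 0.35/0.094 = 3.7234; s_V/(n + g + δ)_V = 0.35/0.133 = 2.6316.
Ratio = (3.7234/2.6316)^1 = 1.4149^1 ≈ 1.4149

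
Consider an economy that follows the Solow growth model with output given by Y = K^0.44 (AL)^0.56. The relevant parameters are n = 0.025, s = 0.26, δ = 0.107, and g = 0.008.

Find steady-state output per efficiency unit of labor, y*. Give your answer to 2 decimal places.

In steady state, investment equals break-even investment: s·k^α = (n + g + δ)·k.
Dividing both sides by k: k^(1−α) = s / (n + g + δ).
k^0.56 = 0.26 / (0.025 + 0.008 + 0.107) = 0.26 / 0.140 = 1.8571
k* = 1.8571^(1/0.56) ≈ 3.0204
y* = (k*)^α = 3.0204^0.44 ≈ 1.6264

y* = 1.63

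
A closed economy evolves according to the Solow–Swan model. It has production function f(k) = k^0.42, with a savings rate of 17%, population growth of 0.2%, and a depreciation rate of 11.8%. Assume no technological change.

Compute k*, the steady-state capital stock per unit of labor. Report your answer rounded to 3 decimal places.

k* ≈ 1.823

Steady state requires s·f(k) = (n + δ)·k, i.e. s·k^α = (n + δ)·k.
Dividing both sides by k: k^(1−α) = s / (n + δ).
k^0.58 = 0.17 / (0.002 + 0.118) = 0.17 / 0.120 = 1.4167
k* = 1.4167^(1/0.58) ≈ 1.8232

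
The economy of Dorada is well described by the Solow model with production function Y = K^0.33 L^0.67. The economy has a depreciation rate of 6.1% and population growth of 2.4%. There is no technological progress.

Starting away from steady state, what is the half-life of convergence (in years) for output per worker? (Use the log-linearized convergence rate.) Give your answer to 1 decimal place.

half-life ≈ 12.2 years

Near the steady state the convergence rate is λ = (1 − α)(n + δ).
λ = (1 − 0.33) × 0.085 = 0.67 × 0.085 = 0.05695
Half-life = ln 2 / λ = 0.6931 / 0.05695 ≈ 12.17 years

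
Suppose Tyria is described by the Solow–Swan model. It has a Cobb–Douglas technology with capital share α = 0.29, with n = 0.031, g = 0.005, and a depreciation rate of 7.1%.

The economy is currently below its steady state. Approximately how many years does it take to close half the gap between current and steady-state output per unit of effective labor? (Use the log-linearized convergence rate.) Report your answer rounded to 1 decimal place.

Near the steady state the convergence rate is λ = (1 − α)(n + g + δ).
λ = (1 − 0.29) × 0.107 = 0.71 × 0.107 = 0.07597
Half-life = ln 2 / λ = 0.6931 / 0.07597 ≈ 9.12 years

t_½ ≈ 9.1 years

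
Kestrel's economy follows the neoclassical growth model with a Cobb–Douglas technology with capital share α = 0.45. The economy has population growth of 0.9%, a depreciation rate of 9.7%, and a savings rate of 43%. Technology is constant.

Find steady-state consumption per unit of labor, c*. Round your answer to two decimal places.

c* ≈ 1.79

In steady state, investment equals break-even investment: s·k^α = (n + δ)·k.
Rearranging, k^(1−α) = s / (n + δ).
k^0.55 = 0.43 / (0.009 + 0.097) = 0.43 / 0.106 = 4.0566
k* = 4.0566^(1/0.55) ≈ 12.7570
y* = (k*)^α = 12.7570^0.45 ≈ 3.1448
c* = (1 − s)·y* = (1 − 0.43) × 3.1448 ≈ 1.7925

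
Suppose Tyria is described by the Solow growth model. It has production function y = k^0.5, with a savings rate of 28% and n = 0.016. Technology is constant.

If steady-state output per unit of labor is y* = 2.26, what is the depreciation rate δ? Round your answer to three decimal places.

δ ≈ 0.108

In steady state, investment equals break-even investment: s·k^α = (n + δ)·k.
Since y* = [s/(n + δ)]^(α/(1−α)), we have s/(n + δ) = (y*)^((1−α)/α) = 2.26^1 = 2.2600.
Therefore n + δ = s / 2.2600 = 0.28 / 2.2600 = 0.1239, so δ = 0.1239 − 0.016 = 0.1079.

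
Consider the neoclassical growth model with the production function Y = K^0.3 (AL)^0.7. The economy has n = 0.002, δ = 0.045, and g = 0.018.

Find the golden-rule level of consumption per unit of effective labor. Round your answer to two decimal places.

c_gold ≈ 1.35

At the golden rule, f'(k) = n + g + δ, so α·k^(α−1) = n + g + δ and k_gold = (α/(n + g + δ))^(1/(1−α)).
k_gold = (0.3/0.065)^(1/0.7) = 4.6154^1.4286 ≈ 8.8897
c_gold = f(k_gold) − (n + g + δ)·k_gold = 1.9260 − 0.065×8.8897 ≈ 1.3482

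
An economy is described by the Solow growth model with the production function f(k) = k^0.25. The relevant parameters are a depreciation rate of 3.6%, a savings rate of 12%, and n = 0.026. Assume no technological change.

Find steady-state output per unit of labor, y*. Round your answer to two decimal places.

y* ≈ 1.25

In steady state, investment equals break-even investment: s·k^α = (n + δ)·k.
Dividing both sides by k: k^(1−α) = s / (n + δ).
k^0.75 = 0.12 / (0.026 + 0.036) = 0.12 / 0.062 = 1.9355
k* = 1.9355^(1/0.75) ≈ 2.4121
y* = (k*)^α = 2.4121^0.25 ≈ 1.2462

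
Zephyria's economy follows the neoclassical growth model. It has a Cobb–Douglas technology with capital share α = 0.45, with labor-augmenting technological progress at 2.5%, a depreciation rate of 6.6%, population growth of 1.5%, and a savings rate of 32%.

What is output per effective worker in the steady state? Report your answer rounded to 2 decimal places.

y* = 2.47

In steady state, investment equals break-even investment: s·k^α = (n + g + δ)·k.
Dividing both sides by k: k^(1−α) = s / (n + g + δ).
k^0.55 = 0.32 / (0.015 + 0.025 + 0.066) = 0.32 / 0.106 = 3.0189
k* = 3.0189^(1/0.55) ≈ 7.4551
y* = (k*)^α = 7.4551^0.45 ≈ 2.4695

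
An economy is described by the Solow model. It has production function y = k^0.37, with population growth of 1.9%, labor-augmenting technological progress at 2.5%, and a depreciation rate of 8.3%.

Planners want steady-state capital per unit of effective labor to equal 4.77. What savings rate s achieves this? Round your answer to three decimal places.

s ≈ 0.340

Steady state requires s·f(k) = (n + g + δ)·k, i.e. s·k^α = (n + g + δ)·k.
So s / (n + g + δ) = (k*)^(1−α) = 4.77^0.63 = 2.6759.
Therefore s = 2.6759 × (n + g + δ) = 2.6759 × 0.127 = 0.3398.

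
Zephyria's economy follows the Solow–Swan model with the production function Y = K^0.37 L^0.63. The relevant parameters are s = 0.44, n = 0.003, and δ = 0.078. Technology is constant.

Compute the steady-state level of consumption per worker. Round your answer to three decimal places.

In steady state, investment equals break-even investment: s·k^α = (n + δ)·k.
Dividing both sides by k: k^(1−α) = s / (n + δ).
k^0.63 = 0.44 / (0.003 + 0.078) = 0.44 / 0.081 = 5.4321
k* = 5.4321^(1/0.63) ≈ 14.6763
y* = (k*)^α = 14.6763^0.37 ≈ 2.7018
c* = (1 − s)·y* = (1 − 0.44) × 2.7018 ≈ 1.5130

c* = 1.513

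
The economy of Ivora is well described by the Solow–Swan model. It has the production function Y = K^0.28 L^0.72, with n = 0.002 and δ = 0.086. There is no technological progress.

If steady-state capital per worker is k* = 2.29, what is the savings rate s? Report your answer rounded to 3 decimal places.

s ≈ 0.160

In steady state, investment equals break-even investment: s·k^α = (n + δ)·k.
So s / (n + δ) = (k*)^(1−α) = 2.29^0.72 = 1.8159.
Therefore s = 1.8159 × (n + δ) = 1.8159 × 0.088 = 0.1598.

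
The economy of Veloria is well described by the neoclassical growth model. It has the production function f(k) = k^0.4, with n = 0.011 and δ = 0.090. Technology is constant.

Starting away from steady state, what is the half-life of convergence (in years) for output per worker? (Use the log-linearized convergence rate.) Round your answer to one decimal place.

Near the steady state the convergence rate is λ = (1 − α)(n + δ).
λ = (1 − 0.4) × 0.101 = 0.6 × 0.101 = 0.0606
Half-life = ln 2 / λ = 0.6931 / 0.0606 ≈ 11.44 years

half-life ≈ 11.4 years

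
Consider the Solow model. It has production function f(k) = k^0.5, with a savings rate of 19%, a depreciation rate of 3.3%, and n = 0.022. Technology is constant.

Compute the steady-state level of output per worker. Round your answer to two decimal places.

Steady state requires s·f(k) = (n + δ)·k, i.e. s·k^α = (n + δ)·k.
Rearranging, k^(1−α) = s / (n + δ).
k^0.5 = 0.19 / (0.022 + 0.033) = 0.19 / 0.055 = 3.4545
k* = 3.4545^(1/0.5) ≈ 11.9336
y* = (k*)^α = 11.9336^0.5 ≈ 3.4545

y* ≈ 3.45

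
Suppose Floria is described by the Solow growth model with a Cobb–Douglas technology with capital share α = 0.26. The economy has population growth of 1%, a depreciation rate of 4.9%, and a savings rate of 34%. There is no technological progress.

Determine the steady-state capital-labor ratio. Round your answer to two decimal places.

k* = 10.66

In steady state, investment equals break-even investment: s·k^α = (n + δ)·k.
Dividing both sides by k: k^(1−α) = s / (n + δ).
k^0.74 = 0.34 / (0.010 + 0.049) = 0.34 / 0.059 = 5.7627
k* = 5.7627^(1/0.74) ≈ 10.6628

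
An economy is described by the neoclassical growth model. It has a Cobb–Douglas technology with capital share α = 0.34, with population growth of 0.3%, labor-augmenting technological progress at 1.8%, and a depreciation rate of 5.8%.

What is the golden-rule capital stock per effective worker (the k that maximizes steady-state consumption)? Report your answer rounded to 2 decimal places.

k_gold ≈ 9.13

The golden rule sets f'(k) = n + g + δ, i.e. α·k^(α−1) = n + g + δ.
So k^(1−α) = α / (n + g + δ) = 0.34 / 0.079 = 4.3038.
k_gold = 4.3038^(1/0.66) ≈ 9.1281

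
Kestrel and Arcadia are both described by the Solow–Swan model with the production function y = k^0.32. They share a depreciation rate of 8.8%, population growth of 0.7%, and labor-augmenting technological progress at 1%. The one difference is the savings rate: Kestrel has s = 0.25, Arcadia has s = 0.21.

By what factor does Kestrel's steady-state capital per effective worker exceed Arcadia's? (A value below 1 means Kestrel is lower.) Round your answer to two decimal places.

Steady-state k* = [s/(n + g + δ)]^(1/(1−α)), so the ratio is [ (s_K/(n + g + δ)_K) / (s_A/(n + g + δ)_A) ]^1.4706.
s_K/(n + g + δ)_K = 0.25/0.105 = 2.3810; s_A/(n + g + δ)_A = 0.21/0.105 = 2.0000.
Ratio = (2.3810/2.0000)^1.4706 = 1.1905^1.4706 ≈ 1.2923

ratio ≈ 1.29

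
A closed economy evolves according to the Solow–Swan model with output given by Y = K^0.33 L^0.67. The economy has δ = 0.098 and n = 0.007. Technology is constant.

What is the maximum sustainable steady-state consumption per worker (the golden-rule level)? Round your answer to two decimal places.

c_gold ≈ 1.18

At the golden rule, f'(k) = n + δ, so α·k^(α−1) = n + δ and k_gold = (α/(n + δ))^(1/(1−α)).
k_gold = (0.33/0.105)^(1/0.67) = 3.1429^1.4925 ≈ 5.5242
c_gold = f(k_gold) − (n + δ)·k_gold = 1.7577 − 0.105×5.5242 ≈ 1.1777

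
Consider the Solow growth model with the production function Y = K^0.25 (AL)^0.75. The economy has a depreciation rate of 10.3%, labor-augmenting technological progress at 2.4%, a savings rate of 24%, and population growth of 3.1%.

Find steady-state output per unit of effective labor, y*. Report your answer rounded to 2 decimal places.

y* ≈ 1.15

Steady state requires s·f(k) = (n + g + δ)·k, i.e. s·k^α = (n + g + δ)·k.
Dividing both sides by k: k^(1−α) = s / (n + g + δ).
k^0.75 = 0.24 / (0.031 + 0.024 + 0.103) = 0.24 / 0.158 = 1.5190
k* = 1.5190^(1/0.75) ≈ 1.7461
y* = (k*)^α = 1.7461^0.25 ≈ 1.1495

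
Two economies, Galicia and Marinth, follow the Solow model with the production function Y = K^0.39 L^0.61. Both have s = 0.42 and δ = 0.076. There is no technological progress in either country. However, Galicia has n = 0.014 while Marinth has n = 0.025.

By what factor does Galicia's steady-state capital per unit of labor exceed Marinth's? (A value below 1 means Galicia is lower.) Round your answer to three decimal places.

k*_G / k*_M ≈ 1.208

Steady-state k* = [s/(n + δ)]^(1/(1−α)), so the ratio is [ (s_G/(n + δ)_G) / (s_M/(n + δ)_M) ]^1.6393.
s_G/(n + δ)_G = 0.42/0.090 = 4.6667; s_M/(n + δ)_M = 0.42/0.101 = 4.1584.
Ratio = (4.6667/4.1584)^1.6393 = 1.1222^1.6393 ≈ 1.2080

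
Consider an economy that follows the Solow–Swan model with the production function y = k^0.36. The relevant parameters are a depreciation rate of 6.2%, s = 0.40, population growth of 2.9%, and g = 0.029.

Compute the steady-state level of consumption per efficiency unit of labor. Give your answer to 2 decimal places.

c* = 1.18

Steady state requires s·f(k) = (n + g + δ)·k, i.e. s·k^α = (n + g + δ)·k.
Rearranging, k^(1−α) = s / (n + g + δ).
k^0.64 = 0.40 / (0.029 + 0.029 + 0.062) = 0.40 / 0.120 = 3.3333
k* = 3.3333^(1/0.64) ≈ 6.5613
y* = (k*)^α = 6.5613^0.36 ≈ 1.9684
c* = (1 − s)·y* = (1 − 0.40) × 1.9684 ≈ 1.1810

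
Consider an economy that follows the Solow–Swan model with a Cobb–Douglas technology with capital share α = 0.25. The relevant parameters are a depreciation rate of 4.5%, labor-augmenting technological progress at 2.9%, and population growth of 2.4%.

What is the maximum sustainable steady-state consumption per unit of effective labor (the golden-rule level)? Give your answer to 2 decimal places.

c_gold ≈ 1.02

At the golden rule, f'(k) = n + g + δ, so α·k^(α−1) = n + g + δ and k_gold = (α/(n + g + δ))^(1/(1−α)).
k_gold = (0.25/0.098)^(1/0.75) = 2.5510^1.3333 ≈ 3.4855
c_gold = f(k_gold) − (n + g + δ)·k_gold = 1.3664 − 0.098×3.4855 ≈ 1.0248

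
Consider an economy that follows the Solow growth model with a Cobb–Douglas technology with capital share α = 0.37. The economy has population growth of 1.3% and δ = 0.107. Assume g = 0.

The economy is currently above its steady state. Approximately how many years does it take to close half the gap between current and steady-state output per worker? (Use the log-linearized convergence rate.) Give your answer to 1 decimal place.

about 9.2 years

Near the steady state the convergence rate is λ = (1 − α)(n + δ).
λ = (1 − 0.37) × 0.120 = 0.63 × 0.120 = 0.0756
Half-life = ln 2 / λ = 0.6931 / 0.0756 ≈ 9.17 years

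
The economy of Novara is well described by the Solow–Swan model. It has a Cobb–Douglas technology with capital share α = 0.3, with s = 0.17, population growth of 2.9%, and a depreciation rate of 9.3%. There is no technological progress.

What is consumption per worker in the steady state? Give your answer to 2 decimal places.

c* = 0.96

In steady state, investment equals break-even investment: s·k^α = (n + δ)·k.
Dividing both sides by k: k^(1−α) = s / (n + δ).
k^0.7 = 0.17 / (0.029 + 0.093) = 0.17 / 0.122 = 1.3934
k* = 1.3934^(1/0.7) ≈ 1.6063
y* = (k*)^α = 1.6063^0.3 ≈ 1.1528
c* = (1 − s)·y* = (1 − 0.17) × 1.1528 ≈ 0.9568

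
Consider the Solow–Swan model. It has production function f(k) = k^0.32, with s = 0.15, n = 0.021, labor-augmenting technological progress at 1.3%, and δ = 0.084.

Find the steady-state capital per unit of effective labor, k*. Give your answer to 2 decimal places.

In steady state, investment equals break-even investment: s·k^α = (n + g + δ)·k.
Rearranging, k^(1−α) = s / (n + g + δ).
k^0.68 = 0.15 / (0.021 + 0.013 + 0.084) = 0.15 / 0.118 = 1.2712
k* = 1.2712^(1/0.68) ≈ 1.4232

k* ≈ 1.42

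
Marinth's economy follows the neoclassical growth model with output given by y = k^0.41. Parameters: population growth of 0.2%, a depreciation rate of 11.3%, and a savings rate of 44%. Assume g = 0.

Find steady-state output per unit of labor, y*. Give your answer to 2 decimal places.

In steady state, investment equals break-even investment: s·k^α = (n + δ)·k.
Rearranging, k^(1−α) = s / (n + δ).
k^0.59 = 0.44 / (0.002 + 0.113) = 0.44 / 0.115 = 3.8261
k* = 3.8261^(1/0.59) ≈ 9.7213
y* = (k*)^α = 9.7213^0.41 ≈ 2.5408

y* ≈ 2.54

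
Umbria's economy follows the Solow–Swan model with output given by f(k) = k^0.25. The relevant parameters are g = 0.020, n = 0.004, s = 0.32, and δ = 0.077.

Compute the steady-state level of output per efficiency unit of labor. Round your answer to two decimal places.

Steady state requires s·f(k) = (n + g + δ)·k, i.e. s·k^α = (n + g + δ)·k.
Rearranging, k^(1−α) = s / (n + g + δ).
k^0.75 = 0.32 / (0.004 + 0.020 + 0.077) = 0.32 / 0.101 = 3.1683
k* = 3.1683^(1/0.75) ≈ 4.6534
y* = (k*)^α = 4.6534^0.25 ≈ 1.4687

y* = 1.47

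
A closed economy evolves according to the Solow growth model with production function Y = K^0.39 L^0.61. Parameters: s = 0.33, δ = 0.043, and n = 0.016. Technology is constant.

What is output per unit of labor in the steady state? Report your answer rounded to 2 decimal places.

y* = 3.01

At the steady state, Δk = 0, so s·k^α = (n + δ)·k.
Dividing both sides by k: k^(1−α) = s / (n + δ).
k^0.61 = 0.33 / (0.016 + 0.043) = 0.33 / 0.059 = 5.5932
k* = 5.5932^(1/0.61) ≈ 16.8141
y* = (k*)^α = 16.8141^0.39 ≈ 3.0062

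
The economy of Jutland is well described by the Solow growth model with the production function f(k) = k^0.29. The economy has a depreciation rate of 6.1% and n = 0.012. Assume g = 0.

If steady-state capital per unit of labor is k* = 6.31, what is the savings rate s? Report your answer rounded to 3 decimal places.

s ≈ 0.270

At the steady state, Δk = 0, so s·k^α = (n + δ)·k.
So s / (n + δ) = (k*)^(1−α) = 6.31^0.71 = 3.6985.
Therefore s = 3.6985 × (n + δ) = 3.6985 × 0.073 = 0.2700.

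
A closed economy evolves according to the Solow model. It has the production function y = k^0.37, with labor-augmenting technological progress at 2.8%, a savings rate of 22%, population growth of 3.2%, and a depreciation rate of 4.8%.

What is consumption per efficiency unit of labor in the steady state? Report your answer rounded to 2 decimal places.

In steady state, investment equals break-even investment: s·k^α = (n + g + δ)·k.
Rearranging, k^(1−α) = s / (n + g + δ).
k^0.63 = 0.22 / (0.032 + 0.028 + 0.048) = 0.22 / 0.108 = 2.0370
k* = 2.0370^(1/0.63) ≈ 3.0936
y* = (k*)^α = 3.0936^0.37 ≈ 1.5187
c* = (1 − s)·y* = (1 − 0.22) × 1.5187 ≈ 1.1846

c* = 1.18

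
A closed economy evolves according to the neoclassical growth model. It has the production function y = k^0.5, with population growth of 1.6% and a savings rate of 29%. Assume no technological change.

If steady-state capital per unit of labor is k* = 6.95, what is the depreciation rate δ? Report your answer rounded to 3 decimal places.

In steady state, investment equals break-even investment: s·k^α = (n + δ)·k.
So s / (n + δ) = (k*)^(1−α) = 6.95^0.5 = 2.6363.
Therefore n + δ = s / 2.6363 = 0.29 / 2.6363 = 0.1100, so δ = 0.1100 − 0.016 = 0.0940.

δ ≈ 0.094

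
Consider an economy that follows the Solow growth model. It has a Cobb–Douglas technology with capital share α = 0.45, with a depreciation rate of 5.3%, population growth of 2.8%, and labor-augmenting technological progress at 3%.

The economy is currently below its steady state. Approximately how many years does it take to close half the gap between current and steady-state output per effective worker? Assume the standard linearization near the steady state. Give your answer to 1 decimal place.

Near the steady state the convergence rate is λ = (1 − α)(n + g + δ).
λ = (1 − 0.45) × 0.111 = 0.55 × 0.111 = 0.06105
Half-life = ln 2 / λ = 0.6931 / 0.06105 ≈ 11.35 years

about 11.4 years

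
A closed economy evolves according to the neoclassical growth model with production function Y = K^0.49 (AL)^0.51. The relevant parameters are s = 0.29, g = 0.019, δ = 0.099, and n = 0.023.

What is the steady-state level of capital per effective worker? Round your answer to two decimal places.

k* = 4.11

At the steady state, Δk = 0, so s·k^α = (n + g + δ)·k.
Rearranging, k^(1−α) = s / (n + g + δ).
k^0.51 = 0.29 / (0.023 + 0.019 + 0.099) = 0.29 / 0.141 = 2.0567
k* = 2.0567^(1/0.51) ≈ 4.1121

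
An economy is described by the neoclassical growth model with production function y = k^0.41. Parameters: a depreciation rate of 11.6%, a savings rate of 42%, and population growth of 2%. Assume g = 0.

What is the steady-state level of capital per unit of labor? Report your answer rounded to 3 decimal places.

k* ≈ 6.761

In steady state, investment equals break-even investment: s·k^α = (n + δ)·k.
Dividing both sides by k: k^(1−α) = s / (n + δ).
k^0.59 = 0.42 / (0.020 + 0.116) = 0.42 / 0.136 = 3.0882
k* = 3.0882^(1/0.59) ≈ 6.7610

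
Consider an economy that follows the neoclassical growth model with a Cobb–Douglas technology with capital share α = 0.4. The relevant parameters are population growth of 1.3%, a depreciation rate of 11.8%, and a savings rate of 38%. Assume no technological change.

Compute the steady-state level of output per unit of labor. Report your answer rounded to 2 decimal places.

Steady state requires s·f(k) = (n + δ)·k, i.e. s·k^α = (n + δ)·k.
Rearranging, k^(1−α) = s / (n + δ).
k^0.6 = 0.38 / (0.013 + 0.118) = 0.38 / 0.131 = 2.9008
k* = 2.9008^(1/0.6) ≈ 5.9001
y* = (k*)^α = 5.9001^0.4 ≈ 2.0340

y* = 2.03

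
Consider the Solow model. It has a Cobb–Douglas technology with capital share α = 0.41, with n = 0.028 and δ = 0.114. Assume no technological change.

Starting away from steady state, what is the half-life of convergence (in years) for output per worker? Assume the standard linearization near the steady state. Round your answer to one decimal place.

t_½ ≈ 8.3 years

Near the steady state the convergence rate is λ = (1 − α)(n + δ).
λ = (1 − 0.41) × 0.142 = 0.59 × 0.142 = 0.08378
Half-life = ln 2 / λ = 0.6931 / 0.08378 ≈ 8.27 years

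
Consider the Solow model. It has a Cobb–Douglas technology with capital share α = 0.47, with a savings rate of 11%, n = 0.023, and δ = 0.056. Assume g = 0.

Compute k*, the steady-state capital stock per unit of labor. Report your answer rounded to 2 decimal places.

In steady state, investment equals break-even investment: s·k^α = (n + δ)·k.
Dividing both sides by k: k^(1−α) = s / (n + δ).
k^0.53 = 0.11 / (0.023 + 0.056) = 0.11 / 0.079 = 1.3924
k* = 1.3924^(1/0.53) ≈ 1.8675

k* = 1.87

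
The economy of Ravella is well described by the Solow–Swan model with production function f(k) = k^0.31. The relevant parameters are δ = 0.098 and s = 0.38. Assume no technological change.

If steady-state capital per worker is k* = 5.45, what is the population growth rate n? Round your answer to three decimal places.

Steady state requires s·f(k) = (n + δ)·k, i.e. s·k^α = (n + δ)·k.
So s / (n + δ) = (k*)^(1−α) = 5.45^0.69 = 3.2219.
Therefore n + δ = s / 3.2219 = 0.38 / 3.2219 = 0.1179, so n = 0.1179 − 0.098 = 0.0199.

n ≈ 0.020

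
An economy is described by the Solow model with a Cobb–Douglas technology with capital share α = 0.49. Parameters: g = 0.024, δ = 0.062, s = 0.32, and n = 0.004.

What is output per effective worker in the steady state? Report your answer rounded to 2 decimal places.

At the steady state, Δk = 0, so s·k^α = (n + g + δ)·k.
Dividing both sides by k: k^(1−α) = s / (n + g + δ).
k^0.51 = 0.32 / (0.004 + 0.024 + 0.062) = 0.32 / 0.090 = 3.5556
k* = 3.5556^(1/0.51) ≈ 12.0288
y* = (k*)^α = 12.0288^0.49 ≈ 3.3831

y* = 3.38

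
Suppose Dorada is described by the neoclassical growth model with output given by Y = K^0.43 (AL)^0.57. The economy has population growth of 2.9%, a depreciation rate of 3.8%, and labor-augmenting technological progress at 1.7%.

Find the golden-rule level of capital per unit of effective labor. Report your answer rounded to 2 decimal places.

The golden rule sets f'(k) = n + g + δ, i.e. α·k^(α−1) = n + g + δ.
So k^(1−α) = α / (n + g + δ) = 0.43 / 0.084 = 5.1190.
k_gold = 5.1190^(1/0.57) ≈ 17.5463

k_gold ≈ 17.55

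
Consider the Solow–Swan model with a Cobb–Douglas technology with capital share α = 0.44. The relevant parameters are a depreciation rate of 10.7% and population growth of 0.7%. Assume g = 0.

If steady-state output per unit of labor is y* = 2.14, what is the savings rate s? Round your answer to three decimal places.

s ≈ 0.300

At the steady state, Δk = 0, so s·k^α = (n + δ)·k.
Since y* = [s/(n + δ)]^(α/(1−α)), we have s/(n + δ) = (y*)^((1−α)/α) = 2.14^1.2727 = 2.6334.
Therefore s = 2.6334 × (n + δ) = 2.6334 × 0.114 = 0.3002.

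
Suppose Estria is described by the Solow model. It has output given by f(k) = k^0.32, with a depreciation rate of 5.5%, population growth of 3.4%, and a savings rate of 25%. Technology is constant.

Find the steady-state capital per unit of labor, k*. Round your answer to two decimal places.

At the steady state, Δk = 0, so s·k^α = (n + δ)·k.
Rearranging, k^(1−α) = s / (n + δ).
k^0.68 = 0.25 / (0.034 + 0.055) = 0.25 / 0.089 = 2.8090
k* = 2.8090^(1/0.68) ≈ 4.5670

k* ≈ 4.57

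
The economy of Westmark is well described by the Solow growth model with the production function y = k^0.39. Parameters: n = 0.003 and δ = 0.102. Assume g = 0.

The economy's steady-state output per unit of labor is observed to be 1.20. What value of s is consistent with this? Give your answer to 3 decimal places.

In steady state, investment equals break-even investment: s·k^α = (n + δ)·k.
Since y* = [s/(n + δ)]^(α/(1−α)), we have s/(n + δ) = (y*)^((1−α)/α) = 1.20^1.5641 = 1.3300.
Therefore s = 1.3300 × (n + δ) = 1.3300 × 0.105 = 0.1397.

s ≈ 0.140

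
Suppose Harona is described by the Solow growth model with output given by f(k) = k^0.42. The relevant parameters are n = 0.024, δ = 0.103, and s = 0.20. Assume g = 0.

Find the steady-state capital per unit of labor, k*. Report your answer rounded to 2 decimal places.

At the steady state, Δk = 0, so s·k^α = (n + δ)·k.
Rearranging, k^(1−α) = s / (n + δ).
k^0.58 = 0.20 / (0.024 + 0.103) = 0.20 / 0.127 = 1.5748
k* = 1.5748^(1/0.58) ≈ 2.1880

k* = 2.19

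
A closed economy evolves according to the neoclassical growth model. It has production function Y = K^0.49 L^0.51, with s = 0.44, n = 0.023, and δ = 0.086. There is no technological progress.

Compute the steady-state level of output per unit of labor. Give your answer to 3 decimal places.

In steady state, investment equals break-even investment: s·k^α = (n + δ)·k.
Dividing both sides by k: k^(1−α) = s / (n + δ).
k^0.51 = 0.44 / (0.023 + 0.086) = 0.44 / 0.109 = 4.0367
k* = 4.0367^(1/0.51) ≈ 15.4272
y* = (k*)^α = 15.4272^0.49 ≈ 3.8217

y* ≈ 3.822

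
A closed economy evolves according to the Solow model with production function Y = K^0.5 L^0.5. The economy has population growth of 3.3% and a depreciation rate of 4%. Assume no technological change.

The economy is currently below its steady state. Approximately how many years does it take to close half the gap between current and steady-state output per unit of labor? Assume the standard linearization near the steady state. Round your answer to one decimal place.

Near the steady state the convergence rate is λ = (1 − α)(n + δ).
λ = (1 − 0.5) × 0.073 = 0.5 × 0.073 = 0.0365
Half-life = ln 2 / λ = 0.6931 / 0.0365 ≈ 18.99 years

t_½ ≈ 19.0 years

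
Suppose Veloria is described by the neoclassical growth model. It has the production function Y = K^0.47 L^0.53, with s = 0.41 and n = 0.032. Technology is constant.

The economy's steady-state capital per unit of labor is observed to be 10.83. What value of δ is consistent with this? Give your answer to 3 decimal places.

δ ≈ 0.084

Steady state requires s·f(k) = (n + δ)·k, i.e. s·k^α = (n + δ)·k.
So s / (n + δ) = (k*)^(1−α) = 10.83^0.53 = 3.5347.
Therefore n + δ = s / 3.5347 = 0.41 / 3.5347 = 0.1160, so δ = 0.1160 − 0.032 = 0.0840.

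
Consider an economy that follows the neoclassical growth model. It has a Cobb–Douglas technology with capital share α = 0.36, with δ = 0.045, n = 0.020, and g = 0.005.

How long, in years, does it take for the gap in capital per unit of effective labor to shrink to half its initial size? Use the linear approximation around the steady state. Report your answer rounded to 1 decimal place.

Near the steady state the convergence rate is λ = (1 − α)(n + g + δ).
λ = (1 − 0.36) × 0.070 = 0.64 × 0.070 = 0.0448
Half-life = ln 2 / λ = 0.6931 / 0.0448 ≈ 15.47 years

half-life ≈ 15.5 years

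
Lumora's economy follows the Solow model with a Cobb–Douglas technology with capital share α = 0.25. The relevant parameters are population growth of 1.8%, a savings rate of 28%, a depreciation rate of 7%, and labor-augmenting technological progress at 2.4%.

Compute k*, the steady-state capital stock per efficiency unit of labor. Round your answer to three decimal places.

At the steady state, Δk = 0, so s·k^α = (n + g + δ)·k.
Rearranging, k^(1−α) = s / (n + g + δ).
k^0.75 = 0.28 / (0.018 + 0.024 + 0.070) = 0.28 / 0.112 = 2.5000
k* = 2.5000^(1/0.75) ≈ 3.3930

k* = 3.393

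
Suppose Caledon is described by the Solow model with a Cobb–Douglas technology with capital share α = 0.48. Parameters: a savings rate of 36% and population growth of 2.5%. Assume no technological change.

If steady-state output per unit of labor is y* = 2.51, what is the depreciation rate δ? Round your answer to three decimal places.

δ ≈ 0.108

Steady state requires s·f(k) = (n + δ)·k, i.e. s·k^α = (n + δ)·k.
Since y* = [s/(n + δ)]^(α/(1−α)), we have s/(n + δ) = (y*)^((1−α)/α) = 2.51^1.0833 = 2.7100.
Therefore n + δ = s / 2.7100 = 0.36 / 2.7100 = 0.1328, so δ = 0.1328 − 0.025 = 0.1078.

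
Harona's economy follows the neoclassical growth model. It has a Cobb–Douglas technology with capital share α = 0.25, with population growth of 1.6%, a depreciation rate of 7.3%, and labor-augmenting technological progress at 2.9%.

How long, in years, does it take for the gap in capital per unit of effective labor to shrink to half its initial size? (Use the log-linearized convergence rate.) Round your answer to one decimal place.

Near the steady state the convergence rate is λ = (1 − α)(n + g + δ).
λ = (1 − 0.25) × 0.118 = 0.75 × 0.118 = 0.0885
Half-life = ln 2 / λ = 0.6931 / 0.0885 ≈ 7.83 years

about 7.8 years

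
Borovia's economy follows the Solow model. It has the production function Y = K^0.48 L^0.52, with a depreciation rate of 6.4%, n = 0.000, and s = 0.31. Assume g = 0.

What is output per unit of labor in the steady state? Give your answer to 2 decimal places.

In steady state, investment equals break-even investment: s·k^α = (n + δ)·k.
Rearranging, k^(1−α) = s / (n + δ).
k^0.52 = 0.31 / (0.000 + 0.064) = 0.31 / 0.064 = 4.8438
k* = 4.8438^(1/0.52) ≈ 20.7810
y* = (k*)^α = 20.7810^0.48 ≈ 4.2902

y* = 4.29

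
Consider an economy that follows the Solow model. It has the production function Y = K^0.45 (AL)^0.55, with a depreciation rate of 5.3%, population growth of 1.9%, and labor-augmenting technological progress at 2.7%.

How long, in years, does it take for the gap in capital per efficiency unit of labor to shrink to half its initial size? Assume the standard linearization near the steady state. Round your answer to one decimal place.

half-life ≈ 12.7 years

Near the steady state the convergence rate is λ = (1 − α)(n + g + δ).
λ = (1 − 0.45) × 0.099 = 0.55 × 0.099 = 0.05445
Half-life = ln 2 / λ = 0.6931 / 0.05445 ≈ 12.73 years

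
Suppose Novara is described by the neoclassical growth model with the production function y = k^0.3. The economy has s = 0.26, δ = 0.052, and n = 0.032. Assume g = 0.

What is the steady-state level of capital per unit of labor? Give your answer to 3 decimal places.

In steady state, investment equals break-even investment: s·k^α = (n + δ)·k.
Rearranging, k^(1−α) = s / (n + δ).
k^0.7 = 0.26 / (0.032 + 0.052) = 0.26 / 0.084 = 3.0952
k* = 3.0952^(1/0.7) ≈ 5.0232

k* = 5.023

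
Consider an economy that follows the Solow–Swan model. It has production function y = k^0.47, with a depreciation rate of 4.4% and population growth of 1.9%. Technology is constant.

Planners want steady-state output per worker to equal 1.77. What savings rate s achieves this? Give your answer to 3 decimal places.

s ≈ 0.120

In steady state, investment equals break-even investment: s·k^α = (n + δ)·k.
Since y* = [s/(n + δ)]^(α/(1−α)), we have s/(n + δ) = (y*)^((1−α)/α) = 1.77^1.1277 = 1.9039.
Therefore s = 1.9039 × (n + δ) = 1.9039 × 0.063 = 0.1199.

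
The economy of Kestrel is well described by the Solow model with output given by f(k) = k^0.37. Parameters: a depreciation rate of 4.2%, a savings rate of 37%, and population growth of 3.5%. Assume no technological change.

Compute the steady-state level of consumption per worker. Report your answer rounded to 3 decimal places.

Steady state requires s·f(k) = (n + δ)·k, i.e. s·k^α = (n + δ)·k.
Rearranging, k^(1−α) = s / (n + δ).
k^0.63 = 0.37 / (0.035 + 0.042) = 0.37 / 0.077 = 4.8052
k* = 4.8052^(1/0.63) ≈ 12.0804
y* = (k*)^α = 12.0804^0.37 ≈ 2.5140
c* = (1 − s)·y* = (1 − 0.37) × 2.5140 ≈ 1.5838

c* ≈ 1.584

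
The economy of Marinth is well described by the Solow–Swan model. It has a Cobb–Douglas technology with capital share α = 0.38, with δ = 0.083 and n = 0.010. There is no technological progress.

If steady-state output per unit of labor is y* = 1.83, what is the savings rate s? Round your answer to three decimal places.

In steady state, investment equals break-even investment: s·k^α = (n + δ)·k.
Since y* = [s/(n + δ)]^(α/(1−α)), we have s/(n + δ) = (y*)^((1−α)/α) = 1.83^1.6316 = 2.6805.
Therefore s = 2.6805 × (n + δ) = 2.6805 × 0.093 = 0.2493.

s ≈ 0.249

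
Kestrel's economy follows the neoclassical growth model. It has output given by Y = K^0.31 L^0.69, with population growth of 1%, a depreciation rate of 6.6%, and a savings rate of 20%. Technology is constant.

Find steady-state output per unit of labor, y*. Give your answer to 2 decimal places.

Steady state requires s·f(k) = (n + δ)·k, i.e. s·k^α = (n + δ)·k.
Rearranging, k^(1−α) = s / (n + δ).
k^0.69 = 0.20 / (0.010 + 0.066) = 0.20 / 0.076 = 2.6316
k* = 2.6316^(1/0.69) ≈ 4.0646
y* = (k*)^α = 4.0646^0.31 ≈ 1.5445

y* = 1.54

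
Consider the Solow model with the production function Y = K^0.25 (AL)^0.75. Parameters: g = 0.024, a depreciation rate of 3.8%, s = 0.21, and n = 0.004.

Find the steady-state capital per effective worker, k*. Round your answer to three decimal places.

At the steady state, Δk = 0, so s·k^α = (n + g + δ)·k.
Rearranging, k^(1−α) = s / (n + g + δ).
k^0.75 = 0.21 / (0.004 + 0.024 + 0.038) = 0.21 / 0.066 = 3.1818
k* = 3.1818^(1/0.75) ≈ 4.6798

k* = 4.680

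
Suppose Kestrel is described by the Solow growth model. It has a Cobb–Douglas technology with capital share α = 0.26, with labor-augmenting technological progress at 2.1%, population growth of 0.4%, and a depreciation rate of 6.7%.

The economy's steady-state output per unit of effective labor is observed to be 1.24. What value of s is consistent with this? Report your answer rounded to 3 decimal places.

s ≈ 0.170

Steady state requires s·f(k) = (n + g + δ)·k, i.e. s·k^α = (n + g + δ)·k.
Since y* = [s/(n + g + δ)]^(α/(1−α)), we have s/(n + g + δ) = (y*)^((1−α)/α) = 1.24^2.8462 = 1.8446.
Therefore s = 1.8446 × (n + g + δ) = 1.8446 × 0.092 = 0.1697.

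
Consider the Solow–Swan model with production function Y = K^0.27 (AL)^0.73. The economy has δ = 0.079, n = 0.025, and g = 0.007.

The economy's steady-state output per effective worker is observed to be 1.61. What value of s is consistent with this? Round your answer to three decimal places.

Steady state requires s·f(k) = (n + g + δ)·k, i.e. s·k^α = (n + g + δ)·k.
Since y* = [s/(n + g + δ)]^(α/(1−α)), we have s/(n + g + δ) = (y*)^((1−α)/α) = 1.61^2.7037 = 3.6241.
Therefore s = 3.6241 × (n + g + δ) = 3.6241 × 0.111 = 0.4023.

s ≈ 0.402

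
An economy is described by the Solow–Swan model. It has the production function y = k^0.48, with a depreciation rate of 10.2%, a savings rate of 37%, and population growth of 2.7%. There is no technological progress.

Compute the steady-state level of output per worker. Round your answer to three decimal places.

At the steady state, Δk = 0, so s·k^α = (n + δ)·k.
Dividing both sides by k: k^(1−α) = s / (n + δ).
k^0.52 = 0.37 / (0.027 + 0.102) = 0.37 / 0.129 = 2.8682
k* = 2.8682^(1/0.52) ≈ 7.5861
y* = (k*)^α = 7.5861^0.48 ≈ 2.6449

y* ≈ 2.645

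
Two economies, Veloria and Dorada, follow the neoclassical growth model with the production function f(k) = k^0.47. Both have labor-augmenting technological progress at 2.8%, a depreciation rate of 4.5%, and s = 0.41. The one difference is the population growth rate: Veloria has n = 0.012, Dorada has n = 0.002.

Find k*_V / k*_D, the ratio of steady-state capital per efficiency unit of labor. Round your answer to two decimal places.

ratio ≈ 0.79

Steady-state k* = [s/(n + g + δ)]^(1/(1−α)), so the ratio is [ (s_V/(n + g + δ)_V) / (s_D/(n + g + δ)_D) ]^1.8868.
s_V/(n + g + δ)_V = 0.41/0.085 = 4.8235; s_D/(n + g + δ)_D = 0.41/0.075 = 5.4667.
Ratio = (4.8235/5.4667)^1.8868 = 0.8823^1.8868 ≈ 0.7896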